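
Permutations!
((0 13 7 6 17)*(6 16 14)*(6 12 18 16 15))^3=((0 13 7 15 6 17)(12 18 16 14))^3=(0 15)(6 13)(7 17)(12 14 16 18)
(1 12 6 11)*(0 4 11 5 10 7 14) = (0 4 11 1 12 6 5 10 7 14) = [4, 12, 2, 3, 11, 10, 5, 14, 8, 9, 7, 1, 6, 13, 0]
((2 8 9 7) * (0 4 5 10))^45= (0 4 5 10)(2 8 9 7)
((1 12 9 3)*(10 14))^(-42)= ((1 12 9 3)(10 14))^(-42)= (14)(1 9)(3 12)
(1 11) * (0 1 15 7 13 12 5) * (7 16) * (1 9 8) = (0 9 8 1 11 15 16 7 13 12 5) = [9, 11, 2, 3, 4, 0, 6, 13, 1, 8, 10, 15, 5, 12, 14, 16, 7]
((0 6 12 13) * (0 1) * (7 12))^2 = ((0 6 7 12 13 1))^2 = (0 7 13)(1 6 12)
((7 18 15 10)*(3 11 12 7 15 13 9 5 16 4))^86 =(3 9 12 16 18)(4 13 11 5 7)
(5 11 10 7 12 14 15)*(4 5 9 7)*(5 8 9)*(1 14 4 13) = (1 14 15 5 11 10 13)(4 8 9 7 12) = [0, 14, 2, 3, 8, 11, 6, 12, 9, 7, 13, 10, 4, 1, 15, 5]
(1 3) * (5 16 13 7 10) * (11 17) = (1 3)(5 16 13 7 10)(11 17) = [0, 3, 2, 1, 4, 16, 6, 10, 8, 9, 5, 17, 12, 7, 14, 15, 13, 11]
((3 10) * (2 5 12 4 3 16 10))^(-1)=(2 3 4 12 5)(10 16)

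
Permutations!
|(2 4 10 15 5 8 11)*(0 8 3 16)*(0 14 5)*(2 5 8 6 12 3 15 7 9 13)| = 30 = |(0 6 12 3 16 14 8 11 5 15)(2 4 10 7 9 13)|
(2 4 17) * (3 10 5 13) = [0, 1, 4, 10, 17, 13, 6, 7, 8, 9, 5, 11, 12, 3, 14, 15, 16, 2] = (2 4 17)(3 10 5 13)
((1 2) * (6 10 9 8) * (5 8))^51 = ((1 2)(5 8 6 10 9))^51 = (1 2)(5 8 6 10 9)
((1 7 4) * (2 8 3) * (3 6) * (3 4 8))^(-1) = (1 4 6 8 7)(2 3)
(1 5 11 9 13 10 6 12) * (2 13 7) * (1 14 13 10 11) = (1 5)(2 10 6 12 14 13 11 9 7) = [0, 5, 10, 3, 4, 1, 12, 2, 8, 7, 6, 9, 14, 11, 13]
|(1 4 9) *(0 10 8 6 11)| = 15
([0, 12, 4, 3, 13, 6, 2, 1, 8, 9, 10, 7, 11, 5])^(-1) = [0, 7, 6, 3, 2, 13, 5, 11, 8, 9, 10, 12, 1, 4]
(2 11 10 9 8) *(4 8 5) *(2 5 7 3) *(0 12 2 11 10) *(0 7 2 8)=(0 12 8 5 4)(2 10 9)(3 11 7)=[12, 1, 10, 11, 0, 4, 6, 3, 5, 2, 9, 7, 8]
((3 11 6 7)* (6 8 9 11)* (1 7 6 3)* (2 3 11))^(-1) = (1 7)(2 9 8 11 3)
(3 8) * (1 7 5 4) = (1 7 5 4)(3 8) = [0, 7, 2, 8, 1, 4, 6, 5, 3]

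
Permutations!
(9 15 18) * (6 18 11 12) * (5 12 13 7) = (5 12 6 18 9 15 11 13 7) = [0, 1, 2, 3, 4, 12, 18, 5, 8, 15, 10, 13, 6, 7, 14, 11, 16, 17, 9]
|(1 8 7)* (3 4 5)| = 3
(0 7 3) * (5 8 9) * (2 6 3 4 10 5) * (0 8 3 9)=(0 7 4 10 5 3 8)(2 6 9)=[7, 1, 6, 8, 10, 3, 9, 4, 0, 2, 5]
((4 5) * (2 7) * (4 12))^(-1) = (2 7)(4 12 5)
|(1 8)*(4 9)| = 2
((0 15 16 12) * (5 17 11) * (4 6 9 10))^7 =(0 12 16 15)(4 10 9 6)(5 17 11)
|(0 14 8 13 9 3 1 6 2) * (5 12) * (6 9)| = 6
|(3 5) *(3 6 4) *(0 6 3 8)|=|(0 6 4 8)(3 5)|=4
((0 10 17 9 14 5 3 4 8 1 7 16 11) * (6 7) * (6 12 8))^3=((0 10 17 9 14 5 3 4 6 7 16 11)(1 12 8))^3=(0 9 3 7)(4 16 10 14)(5 6 11 17)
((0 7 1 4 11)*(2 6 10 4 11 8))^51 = (0 11 1 7)(2 6 10 4 8)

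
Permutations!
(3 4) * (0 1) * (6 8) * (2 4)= [1, 0, 4, 2, 3, 5, 8, 7, 6]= (0 1)(2 4 3)(6 8)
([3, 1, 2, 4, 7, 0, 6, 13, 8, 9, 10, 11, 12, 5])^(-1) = (0 5 13 7 4 3)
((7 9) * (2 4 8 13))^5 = (2 4 8 13)(7 9)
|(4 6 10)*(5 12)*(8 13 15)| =6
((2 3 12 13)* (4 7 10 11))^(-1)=((2 3 12 13)(4 7 10 11))^(-1)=(2 13 12 3)(4 11 10 7)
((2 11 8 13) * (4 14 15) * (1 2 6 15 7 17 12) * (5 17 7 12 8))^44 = (1 15 17)(2 4 8)(5 12 6)(11 14 13) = ((1 2 11 5 17 8 13 6 15 4 14 12))^44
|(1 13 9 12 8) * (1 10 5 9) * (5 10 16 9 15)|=|(1 13)(5 15)(8 16 9 12)|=4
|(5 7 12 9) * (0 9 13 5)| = |(0 9)(5 7 12 13)| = 4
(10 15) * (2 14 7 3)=(2 14 7 3)(10 15)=[0, 1, 14, 2, 4, 5, 6, 3, 8, 9, 15, 11, 12, 13, 7, 10]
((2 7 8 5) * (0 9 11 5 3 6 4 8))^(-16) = (0 11 2)(5 7 9)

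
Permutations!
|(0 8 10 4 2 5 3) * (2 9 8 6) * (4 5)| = |(0 6 2 4 9 8 10 5 3)| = 9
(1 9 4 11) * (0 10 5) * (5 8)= (0 10 8 5)(1 9 4 11)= [10, 9, 2, 3, 11, 0, 6, 7, 5, 4, 8, 1]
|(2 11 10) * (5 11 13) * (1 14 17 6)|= 20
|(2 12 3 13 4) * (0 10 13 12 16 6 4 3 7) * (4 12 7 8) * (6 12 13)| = |(0 10 6 13 3 7)(2 16 12 8 4)| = 30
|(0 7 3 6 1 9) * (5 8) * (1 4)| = 14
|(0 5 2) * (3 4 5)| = |(0 3 4 5 2)| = 5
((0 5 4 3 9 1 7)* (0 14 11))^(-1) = (0 11 14 7 1 9 3 4 5) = ((0 5 4 3 9 1 7 14 11))^(-1)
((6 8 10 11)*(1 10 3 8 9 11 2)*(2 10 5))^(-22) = ((1 5 2)(3 8)(6 9 11))^(-22) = (1 2 5)(6 11 9)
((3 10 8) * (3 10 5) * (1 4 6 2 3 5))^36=(10)(1 4 6 2 3)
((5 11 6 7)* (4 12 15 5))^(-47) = ((4 12 15 5 11 6 7))^(-47) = (4 15 11 7 12 5 6)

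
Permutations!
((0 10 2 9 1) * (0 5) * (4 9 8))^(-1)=(0 5 1 9 4 8 2 10)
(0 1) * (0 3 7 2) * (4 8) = (0 1 3 7 2)(4 8) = [1, 3, 0, 7, 8, 5, 6, 2, 4]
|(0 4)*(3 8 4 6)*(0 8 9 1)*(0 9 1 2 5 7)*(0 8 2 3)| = 30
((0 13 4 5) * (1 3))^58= ((0 13 4 5)(1 3))^58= (0 4)(5 13)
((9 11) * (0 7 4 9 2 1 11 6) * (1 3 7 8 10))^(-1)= (0 6 9 4 7 3 2 11 1 10 8)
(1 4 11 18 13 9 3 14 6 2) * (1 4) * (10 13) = (2 4 11 18 10 13 9 3 14 6) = [0, 1, 4, 14, 11, 5, 2, 7, 8, 3, 13, 18, 12, 9, 6, 15, 16, 17, 10]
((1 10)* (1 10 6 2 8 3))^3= ((10)(1 6 2 8 3))^3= (10)(1 8 6 3 2)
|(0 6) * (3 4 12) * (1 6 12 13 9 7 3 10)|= 5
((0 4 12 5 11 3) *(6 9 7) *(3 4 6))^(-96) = (12)(0 3 7 9 6)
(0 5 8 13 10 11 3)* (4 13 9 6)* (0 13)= (0 5 8 9 6 4)(3 13 10 11)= [5, 1, 2, 13, 0, 8, 4, 7, 9, 6, 11, 3, 12, 10]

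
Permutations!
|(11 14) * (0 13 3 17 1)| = |(0 13 3 17 1)(11 14)| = 10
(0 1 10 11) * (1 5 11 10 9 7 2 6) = (0 5 11)(1 9 7 2 6) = [5, 9, 6, 3, 4, 11, 1, 2, 8, 7, 10, 0]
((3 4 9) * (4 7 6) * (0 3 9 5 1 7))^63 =(9)(0 3)(1 4 7 5 6)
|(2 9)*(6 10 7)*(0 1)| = |(0 1)(2 9)(6 10 7)| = 6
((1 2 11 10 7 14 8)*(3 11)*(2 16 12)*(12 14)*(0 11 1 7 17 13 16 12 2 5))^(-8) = (0 14 12 13 3 10 7)(1 17 2 11 8 5 16)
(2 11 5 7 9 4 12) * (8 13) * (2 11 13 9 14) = (2 13 8 9 4 12 11 5 7 14) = [0, 1, 13, 3, 12, 7, 6, 14, 9, 4, 10, 5, 11, 8, 2]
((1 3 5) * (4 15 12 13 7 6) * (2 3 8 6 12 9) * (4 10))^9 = ((1 8 6 10 4 15 9 2 3 5)(7 12 13))^9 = (1 5 3 2 9 15 4 10 6 8)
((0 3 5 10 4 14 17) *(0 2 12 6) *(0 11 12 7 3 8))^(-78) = ((0 8)(2 7 3 5 10 4 14 17)(6 11 12))^(-78) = (2 3 10 14)(4 17 7 5)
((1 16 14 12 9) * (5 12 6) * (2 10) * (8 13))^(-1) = (1 9 12 5 6 14 16)(2 10)(8 13)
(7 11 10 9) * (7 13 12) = (7 11 10 9 13 12) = [0, 1, 2, 3, 4, 5, 6, 11, 8, 13, 9, 10, 7, 12]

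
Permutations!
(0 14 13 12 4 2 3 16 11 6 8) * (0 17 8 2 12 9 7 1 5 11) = (0 14 13 9 7 1 5 11 6 2 3 16)(4 12)(8 17) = [14, 5, 3, 16, 12, 11, 2, 1, 17, 7, 10, 6, 4, 9, 13, 15, 0, 8]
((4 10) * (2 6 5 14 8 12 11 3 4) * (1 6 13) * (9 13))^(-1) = (1 13 9 2 10 4 3 11 12 8 14 5 6)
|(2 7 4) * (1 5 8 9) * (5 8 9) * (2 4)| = |(1 8 5 9)(2 7)| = 4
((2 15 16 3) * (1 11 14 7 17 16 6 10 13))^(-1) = (1 13 10 6 15 2 3 16 17 7 14 11)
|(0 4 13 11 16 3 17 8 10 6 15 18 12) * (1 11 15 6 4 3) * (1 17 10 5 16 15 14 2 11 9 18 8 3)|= |(0 1 9 18 12)(2 11 15 8 5 16 17 3 10 4 13 14)|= 60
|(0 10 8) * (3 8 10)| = 3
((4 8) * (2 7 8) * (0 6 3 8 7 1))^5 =(0 2 8 6 1 4 3)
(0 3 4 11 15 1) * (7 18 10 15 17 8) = (0 3 4 11 17 8 7 18 10 15 1) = [3, 0, 2, 4, 11, 5, 6, 18, 7, 9, 15, 17, 12, 13, 14, 1, 16, 8, 10]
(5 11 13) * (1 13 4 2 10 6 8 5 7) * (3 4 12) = (1 13 7)(2 10 6 8 5 11 12 3 4) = [0, 13, 10, 4, 2, 11, 8, 1, 5, 9, 6, 12, 3, 7]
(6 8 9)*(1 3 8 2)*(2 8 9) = [0, 3, 1, 9, 4, 5, 8, 7, 2, 6] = (1 3 9 6 8 2)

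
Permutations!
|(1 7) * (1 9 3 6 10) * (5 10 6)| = 6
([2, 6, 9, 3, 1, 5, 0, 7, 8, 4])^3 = (0 4)(1 2)(6 9)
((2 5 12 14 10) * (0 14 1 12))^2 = ((0 14 10 2 5)(1 12))^2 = (0 10 5 14 2)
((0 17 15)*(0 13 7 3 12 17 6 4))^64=(0 6 4)(3 13 17)(7 15 12)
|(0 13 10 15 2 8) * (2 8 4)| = 10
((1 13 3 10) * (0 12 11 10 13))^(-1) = (0 1 10 11 12)(3 13) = ((0 12 11 10 1)(3 13))^(-1)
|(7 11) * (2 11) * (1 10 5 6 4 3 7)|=|(1 10 5 6 4 3 7 2 11)|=9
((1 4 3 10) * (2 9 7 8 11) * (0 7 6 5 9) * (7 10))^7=(0 11 7 4 10 2 8 3 1)(5 9 6)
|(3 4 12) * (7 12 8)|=|(3 4 8 7 12)|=5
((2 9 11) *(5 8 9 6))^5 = ((2 6 5 8 9 11))^5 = (2 11 9 8 5 6)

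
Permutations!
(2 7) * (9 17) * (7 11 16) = [0, 1, 11, 3, 4, 5, 6, 2, 8, 17, 10, 16, 12, 13, 14, 15, 7, 9] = (2 11 16 7)(9 17)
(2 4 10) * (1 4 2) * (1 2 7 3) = [0, 4, 7, 1, 10, 5, 6, 3, 8, 9, 2] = (1 4 10 2 7 3)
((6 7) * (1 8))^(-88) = ((1 8)(6 7))^(-88) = (8)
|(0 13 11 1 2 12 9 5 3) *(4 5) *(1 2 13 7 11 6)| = |(0 7 11 2 12 9 4 5 3)(1 13 6)| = 9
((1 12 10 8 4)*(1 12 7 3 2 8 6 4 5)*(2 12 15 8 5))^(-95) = (1 10 8 7 6 2 3 4 5 12 15)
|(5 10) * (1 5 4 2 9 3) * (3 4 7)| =15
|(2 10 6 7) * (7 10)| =2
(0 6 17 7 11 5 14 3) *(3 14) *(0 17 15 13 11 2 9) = (0 6 15 13 11 5 3 17 7 2 9) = [6, 1, 9, 17, 4, 3, 15, 2, 8, 0, 10, 5, 12, 11, 14, 13, 16, 7]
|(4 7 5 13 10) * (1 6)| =10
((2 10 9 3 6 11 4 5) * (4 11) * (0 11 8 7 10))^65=((0 11 8 7 10 9 3 6 4 5 2))^65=(0 2 5 4 6 3 9 10 7 8 11)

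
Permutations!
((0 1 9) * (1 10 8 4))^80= (0 8 1)(4 9 10)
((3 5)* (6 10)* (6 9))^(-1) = ((3 5)(6 10 9))^(-1) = (3 5)(6 9 10)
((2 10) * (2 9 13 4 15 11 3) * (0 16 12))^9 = ((0 16 12)(2 10 9 13 4 15 11 3))^9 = (16)(2 10 9 13 4 15 11 3)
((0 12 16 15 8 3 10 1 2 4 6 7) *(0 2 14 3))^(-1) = ((0 12 16 15 8)(1 14 3 10)(2 4 6 7))^(-1) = (0 8 15 16 12)(1 10 3 14)(2 7 6 4)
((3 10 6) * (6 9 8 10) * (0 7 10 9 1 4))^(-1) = ((0 7 10 1 4)(3 6)(8 9))^(-1) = (0 4 1 10 7)(3 6)(8 9)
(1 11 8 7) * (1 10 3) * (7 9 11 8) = (1 8 9 11 7 10 3) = [0, 8, 2, 1, 4, 5, 6, 10, 9, 11, 3, 7]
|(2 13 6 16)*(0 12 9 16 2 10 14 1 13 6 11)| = 18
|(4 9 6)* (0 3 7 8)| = 12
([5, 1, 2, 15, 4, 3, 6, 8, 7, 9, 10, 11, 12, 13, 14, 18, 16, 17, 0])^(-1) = [18, 1, 2, 5, 4, 0, 6, 8, 7, 9, 10, 11, 12, 13, 14, 3, 16, 17, 15]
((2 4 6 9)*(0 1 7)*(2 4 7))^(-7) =((0 1 2 7)(4 6 9))^(-7) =(0 1 2 7)(4 9 6)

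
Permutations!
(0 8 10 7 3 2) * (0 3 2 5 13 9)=(0 8 10 7 2 3 5 13 9)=[8, 1, 3, 5, 4, 13, 6, 2, 10, 0, 7, 11, 12, 9]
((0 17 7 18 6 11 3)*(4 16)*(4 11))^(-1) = (0 3 11 16 4 6 18 7 17)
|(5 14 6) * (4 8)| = 6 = |(4 8)(5 14 6)|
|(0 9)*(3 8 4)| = 6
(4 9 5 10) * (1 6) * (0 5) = (0 5 10 4 9)(1 6) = [5, 6, 2, 3, 9, 10, 1, 7, 8, 0, 4]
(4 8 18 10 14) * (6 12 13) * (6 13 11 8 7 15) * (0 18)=(0 18 10 14 4 7 15 6 12 11 8)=[18, 1, 2, 3, 7, 5, 12, 15, 0, 9, 14, 8, 11, 13, 4, 6, 16, 17, 10]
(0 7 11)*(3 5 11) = [7, 1, 2, 5, 4, 11, 6, 3, 8, 9, 10, 0] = (0 7 3 5 11)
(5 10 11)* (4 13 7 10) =(4 13 7 10 11 5) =[0, 1, 2, 3, 13, 4, 6, 10, 8, 9, 11, 5, 12, 7]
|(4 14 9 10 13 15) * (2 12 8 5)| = 12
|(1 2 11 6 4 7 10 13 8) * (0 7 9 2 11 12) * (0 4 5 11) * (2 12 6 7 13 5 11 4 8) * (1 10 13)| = |(0 1)(2 6 11 7 13)(4 9 12 8 10 5)| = 30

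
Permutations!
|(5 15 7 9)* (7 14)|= 5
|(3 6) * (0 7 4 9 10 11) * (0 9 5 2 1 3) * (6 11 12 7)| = 10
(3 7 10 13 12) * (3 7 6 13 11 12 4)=[0, 1, 2, 6, 3, 5, 13, 10, 8, 9, 11, 12, 7, 4]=(3 6 13 4)(7 10 11 12)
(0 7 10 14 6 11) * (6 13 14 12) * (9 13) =(0 7 10 12 6 11)(9 13 14) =[7, 1, 2, 3, 4, 5, 11, 10, 8, 13, 12, 0, 6, 14, 9]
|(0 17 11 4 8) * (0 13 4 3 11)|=6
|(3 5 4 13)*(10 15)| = 4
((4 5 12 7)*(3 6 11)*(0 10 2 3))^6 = ((0 10 2 3 6 11)(4 5 12 7))^6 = (4 12)(5 7)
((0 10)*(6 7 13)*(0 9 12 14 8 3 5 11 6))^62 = ((0 10 9 12 14 8 3 5 11 6 7 13))^62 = (0 9 14 3 11 7)(5 6 13 10 12 8)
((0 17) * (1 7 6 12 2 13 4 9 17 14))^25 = ((0 14 1 7 6 12 2 13 4 9 17))^25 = (0 7 2 9 14 6 13 17 1 12 4)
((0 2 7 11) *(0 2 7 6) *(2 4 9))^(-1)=((0 7 11 4 9 2 6))^(-1)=(0 6 2 9 4 11 7)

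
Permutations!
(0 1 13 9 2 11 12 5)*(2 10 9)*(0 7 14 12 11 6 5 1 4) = (0 4)(1 13 2 6 5 7 14 12)(9 10) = [4, 13, 6, 3, 0, 7, 5, 14, 8, 10, 9, 11, 1, 2, 12]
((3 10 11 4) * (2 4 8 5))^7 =(11)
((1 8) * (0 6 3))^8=(8)(0 3 6)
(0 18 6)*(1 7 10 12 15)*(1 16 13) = (0 18 6)(1 7 10 12 15 16 13) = [18, 7, 2, 3, 4, 5, 0, 10, 8, 9, 12, 11, 15, 1, 14, 16, 13, 17, 6]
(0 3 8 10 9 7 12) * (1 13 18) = (0 3 8 10 9 7 12)(1 13 18) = [3, 13, 2, 8, 4, 5, 6, 12, 10, 7, 9, 11, 0, 18, 14, 15, 16, 17, 1]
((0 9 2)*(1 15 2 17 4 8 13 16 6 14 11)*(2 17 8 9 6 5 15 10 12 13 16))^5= ((0 6 14 11 1 10 12 13 2)(4 9 8 16 5 15 17))^5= (0 10 6 12 14 13 11 2 1)(4 15 16 9 17 5 8)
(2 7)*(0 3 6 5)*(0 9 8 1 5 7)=(0 3 6 7 2)(1 5 9 8)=[3, 5, 0, 6, 4, 9, 7, 2, 1, 8]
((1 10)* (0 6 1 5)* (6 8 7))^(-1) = (0 5 10 1 6 7 8)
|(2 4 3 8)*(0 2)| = |(0 2 4 3 8)| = 5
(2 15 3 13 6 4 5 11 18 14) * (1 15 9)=[0, 15, 9, 13, 5, 11, 4, 7, 8, 1, 10, 18, 12, 6, 2, 3, 16, 17, 14]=(1 15 3 13 6 4 5 11 18 14 2 9)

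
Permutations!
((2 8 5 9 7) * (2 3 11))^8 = ((2 8 5 9 7 3 11))^8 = (2 8 5 9 7 3 11)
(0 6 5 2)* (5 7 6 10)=(0 10 5 2)(6 7)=[10, 1, 0, 3, 4, 2, 7, 6, 8, 9, 5]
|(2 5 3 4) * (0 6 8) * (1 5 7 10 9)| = 24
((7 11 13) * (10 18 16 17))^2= ((7 11 13)(10 18 16 17))^2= (7 13 11)(10 16)(17 18)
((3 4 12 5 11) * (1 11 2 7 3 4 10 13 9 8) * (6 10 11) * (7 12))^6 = (13)(3 4)(7 11)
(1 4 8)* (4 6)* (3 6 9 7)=(1 9 7 3 6 4 8)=[0, 9, 2, 6, 8, 5, 4, 3, 1, 7]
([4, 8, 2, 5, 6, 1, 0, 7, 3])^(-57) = [0, 5, 2, 8, 4, 3, 6, 7, 1]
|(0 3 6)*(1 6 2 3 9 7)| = 10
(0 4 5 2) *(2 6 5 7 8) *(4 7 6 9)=(0 7 8 2)(4 6 5 9)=[7, 1, 0, 3, 6, 9, 5, 8, 2, 4]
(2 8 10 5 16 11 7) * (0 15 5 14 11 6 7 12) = (0 15 5 16 6 7 2 8 10 14 11 12) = [15, 1, 8, 3, 4, 16, 7, 2, 10, 9, 14, 12, 0, 13, 11, 5, 6]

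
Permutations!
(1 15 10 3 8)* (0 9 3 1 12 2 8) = (0 9 3)(1 15 10)(2 8 12) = [9, 15, 8, 0, 4, 5, 6, 7, 12, 3, 1, 11, 2, 13, 14, 10]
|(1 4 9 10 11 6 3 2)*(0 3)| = |(0 3 2 1 4 9 10 11 6)| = 9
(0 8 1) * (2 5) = [8, 0, 5, 3, 4, 2, 6, 7, 1] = (0 8 1)(2 5)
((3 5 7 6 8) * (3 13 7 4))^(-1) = (3 4 5)(6 7 13 8)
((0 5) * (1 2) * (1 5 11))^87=(0 1 5 11 2)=((0 11 1 2 5))^87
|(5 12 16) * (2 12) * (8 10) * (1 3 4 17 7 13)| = |(1 3 4 17 7 13)(2 12 16 5)(8 10)| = 12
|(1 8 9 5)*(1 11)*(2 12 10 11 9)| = |(1 8 2 12 10 11)(5 9)| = 6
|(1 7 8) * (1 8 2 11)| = 4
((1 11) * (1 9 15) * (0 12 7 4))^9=(0 12 7 4)(1 11 9 15)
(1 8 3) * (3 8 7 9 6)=(1 7 9 6 3)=[0, 7, 2, 1, 4, 5, 3, 9, 8, 6]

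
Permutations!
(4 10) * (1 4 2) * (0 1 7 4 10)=[1, 10, 7, 3, 0, 5, 6, 4, 8, 9, 2]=(0 1 10 2 7 4)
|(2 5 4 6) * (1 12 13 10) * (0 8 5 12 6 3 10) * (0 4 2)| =11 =|(0 8 5 2 12 13 4 3 10 1 6)|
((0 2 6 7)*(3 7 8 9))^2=(0 6 9 7 2 8 3)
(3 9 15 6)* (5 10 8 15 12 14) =[0, 1, 2, 9, 4, 10, 3, 7, 15, 12, 8, 11, 14, 13, 5, 6] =(3 9 12 14 5 10 8 15 6)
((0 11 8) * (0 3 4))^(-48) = (0 8 4 11 3)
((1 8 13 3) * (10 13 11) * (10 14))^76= (1 3 13 10 14 11 8)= ((1 8 11 14 10 13 3))^76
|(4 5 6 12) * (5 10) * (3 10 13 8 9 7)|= 10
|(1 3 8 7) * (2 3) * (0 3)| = |(0 3 8 7 1 2)| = 6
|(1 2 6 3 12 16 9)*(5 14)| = |(1 2 6 3 12 16 9)(5 14)| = 14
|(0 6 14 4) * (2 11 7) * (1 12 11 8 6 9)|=11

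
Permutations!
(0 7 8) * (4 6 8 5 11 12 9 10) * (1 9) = (0 7 5 11 12 1 9 10 4 6 8) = [7, 9, 2, 3, 6, 11, 8, 5, 0, 10, 4, 12, 1]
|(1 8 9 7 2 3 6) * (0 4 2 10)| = 10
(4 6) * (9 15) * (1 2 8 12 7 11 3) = [0, 2, 8, 1, 6, 5, 4, 11, 12, 15, 10, 3, 7, 13, 14, 9] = (1 2 8 12 7 11 3)(4 6)(9 15)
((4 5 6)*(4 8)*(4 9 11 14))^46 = (4 9 5 11 6 14 8)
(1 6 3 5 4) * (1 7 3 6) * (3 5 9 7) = [0, 1, 2, 9, 3, 4, 6, 5, 8, 7] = (3 9 7 5 4)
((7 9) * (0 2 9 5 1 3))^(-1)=(0 3 1 5 7 9 2)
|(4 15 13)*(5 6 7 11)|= 12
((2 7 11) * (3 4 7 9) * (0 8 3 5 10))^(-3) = ((0 8 3 4 7 11 2 9 5 10))^(-3) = (0 9 7 8 5 11 3 10 2 4)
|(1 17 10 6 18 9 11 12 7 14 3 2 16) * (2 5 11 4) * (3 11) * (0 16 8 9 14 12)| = |(0 16 1 17 10 6 18 14 11)(2 8 9 4)(3 5)(7 12)| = 36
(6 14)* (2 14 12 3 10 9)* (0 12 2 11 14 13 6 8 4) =(0 12 3 10 9 11 14 8 4)(2 13 6) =[12, 1, 13, 10, 0, 5, 2, 7, 4, 11, 9, 14, 3, 6, 8]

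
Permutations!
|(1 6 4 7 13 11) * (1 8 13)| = |(1 6 4 7)(8 13 11)| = 12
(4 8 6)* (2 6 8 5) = (8)(2 6 4 5) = [0, 1, 6, 3, 5, 2, 4, 7, 8]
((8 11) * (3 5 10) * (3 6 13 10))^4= ((3 5)(6 13 10)(8 11))^4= (6 13 10)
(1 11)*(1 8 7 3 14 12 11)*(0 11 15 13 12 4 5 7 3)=(0 11 8 3 14 4 5 7)(12 15 13)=[11, 1, 2, 14, 5, 7, 6, 0, 3, 9, 10, 8, 15, 12, 4, 13]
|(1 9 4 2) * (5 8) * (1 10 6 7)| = |(1 9 4 2 10 6 7)(5 8)| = 14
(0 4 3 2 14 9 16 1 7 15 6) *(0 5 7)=[4, 0, 14, 2, 3, 7, 5, 15, 8, 16, 10, 11, 12, 13, 9, 6, 1]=(0 4 3 2 14 9 16 1)(5 7 15 6)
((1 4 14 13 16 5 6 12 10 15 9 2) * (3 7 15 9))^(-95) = (1 16 10 4 5 9 14 6 2 13 12)(3 7 15)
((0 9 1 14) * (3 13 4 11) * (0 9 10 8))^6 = ((0 10 8)(1 14 9)(3 13 4 11))^6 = (14)(3 4)(11 13)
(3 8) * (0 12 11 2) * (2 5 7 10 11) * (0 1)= (0 12 2 1)(3 8)(5 7 10 11)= [12, 0, 1, 8, 4, 7, 6, 10, 3, 9, 11, 5, 2]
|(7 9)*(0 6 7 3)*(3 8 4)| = 7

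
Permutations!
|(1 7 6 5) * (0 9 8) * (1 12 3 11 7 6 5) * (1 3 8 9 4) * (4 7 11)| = |(0 7 5 12 8)(1 6 3 4)| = 20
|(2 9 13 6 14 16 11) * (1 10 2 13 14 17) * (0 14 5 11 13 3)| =|(0 14 16 13 6 17 1 10 2 9 5 11 3)| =13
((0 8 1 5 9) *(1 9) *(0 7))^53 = ((0 8 9 7)(1 5))^53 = (0 8 9 7)(1 5)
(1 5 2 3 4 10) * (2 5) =(1 2 3 4 10) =[0, 2, 3, 4, 10, 5, 6, 7, 8, 9, 1]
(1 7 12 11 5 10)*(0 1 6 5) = [1, 7, 2, 3, 4, 10, 5, 12, 8, 9, 6, 0, 11] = (0 1 7 12 11)(5 10 6)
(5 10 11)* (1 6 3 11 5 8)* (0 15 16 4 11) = [15, 6, 2, 0, 11, 10, 3, 7, 1, 9, 5, 8, 12, 13, 14, 16, 4] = (0 15 16 4 11 8 1 6 3)(5 10)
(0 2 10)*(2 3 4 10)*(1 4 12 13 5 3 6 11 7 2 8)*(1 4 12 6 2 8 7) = (0 2 7 8 4 10)(1 12 13 5 3 6 11) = [2, 12, 7, 6, 10, 3, 11, 8, 4, 9, 0, 1, 13, 5]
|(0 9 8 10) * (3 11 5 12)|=4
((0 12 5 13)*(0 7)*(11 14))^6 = (14)(0 12 5 13 7)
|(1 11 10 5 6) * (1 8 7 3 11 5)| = 8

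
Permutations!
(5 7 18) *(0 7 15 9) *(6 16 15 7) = (0 6 16 15 9)(5 7 18) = [6, 1, 2, 3, 4, 7, 16, 18, 8, 0, 10, 11, 12, 13, 14, 9, 15, 17, 5]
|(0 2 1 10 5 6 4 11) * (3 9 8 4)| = 11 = |(0 2 1 10 5 6 3 9 8 4 11)|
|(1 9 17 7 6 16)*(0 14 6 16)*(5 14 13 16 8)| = 11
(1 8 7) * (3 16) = (1 8 7)(3 16) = [0, 8, 2, 16, 4, 5, 6, 1, 7, 9, 10, 11, 12, 13, 14, 15, 3]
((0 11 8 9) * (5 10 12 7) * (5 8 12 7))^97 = ((0 11 12 5 10 7 8 9))^97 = (0 11 12 5 10 7 8 9)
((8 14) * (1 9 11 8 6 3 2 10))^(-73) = (1 10 2 3 6 14 8 11 9)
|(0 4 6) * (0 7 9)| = 5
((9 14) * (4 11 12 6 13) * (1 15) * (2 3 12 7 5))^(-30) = ((1 15)(2 3 12 6 13 4 11 7 5)(9 14))^(-30) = (15)(2 11 6)(3 7 13)(4 12 5)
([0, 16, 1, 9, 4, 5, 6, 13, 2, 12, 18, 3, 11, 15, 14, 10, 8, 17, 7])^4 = [0, 1, 2, 3, 4, 5, 6, 18, 8, 9, 15, 11, 12, 7, 14, 13, 16, 17, 10]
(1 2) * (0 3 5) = (0 3 5)(1 2) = [3, 2, 1, 5, 4, 0]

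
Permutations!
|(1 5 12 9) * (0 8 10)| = 12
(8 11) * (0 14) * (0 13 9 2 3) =[14, 1, 3, 0, 4, 5, 6, 7, 11, 2, 10, 8, 12, 9, 13] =(0 14 13 9 2 3)(8 11)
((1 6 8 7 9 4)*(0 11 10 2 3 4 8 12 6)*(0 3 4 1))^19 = ((0 11 10 2 4)(1 3)(6 12)(7 9 8))^19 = (0 4 2 10 11)(1 3)(6 12)(7 9 8)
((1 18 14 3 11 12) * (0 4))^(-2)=(1 11 14)(3 18 12)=((0 4)(1 18 14 3 11 12))^(-2)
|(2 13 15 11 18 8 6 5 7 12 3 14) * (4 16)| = 12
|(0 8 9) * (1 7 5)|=3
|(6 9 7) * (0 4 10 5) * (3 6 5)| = 8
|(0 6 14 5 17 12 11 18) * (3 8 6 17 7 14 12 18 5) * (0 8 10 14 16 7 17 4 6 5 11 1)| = 60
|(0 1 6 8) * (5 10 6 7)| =|(0 1 7 5 10 6 8)| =7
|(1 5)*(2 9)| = 2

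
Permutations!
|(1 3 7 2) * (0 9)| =|(0 9)(1 3 7 2)| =4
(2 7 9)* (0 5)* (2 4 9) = [5, 1, 7, 3, 9, 0, 6, 2, 8, 4] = (0 5)(2 7)(4 9)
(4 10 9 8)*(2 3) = (2 3)(4 10 9 8) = [0, 1, 3, 2, 10, 5, 6, 7, 4, 8, 9]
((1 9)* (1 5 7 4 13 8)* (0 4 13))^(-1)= ((0 4)(1 9 5 7 13 8))^(-1)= (0 4)(1 8 13 7 5 9)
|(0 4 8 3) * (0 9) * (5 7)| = 10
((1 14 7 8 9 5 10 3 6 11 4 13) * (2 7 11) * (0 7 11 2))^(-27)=((0 7 8 9 5 10 3 6)(1 14 2 11 4 13))^(-27)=(0 10 8 6 5 7 3 9)(1 11)(2 13)(4 14)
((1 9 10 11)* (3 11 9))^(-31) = ((1 3 11)(9 10))^(-31) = (1 11 3)(9 10)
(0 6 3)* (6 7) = [7, 1, 2, 0, 4, 5, 3, 6] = (0 7 6 3)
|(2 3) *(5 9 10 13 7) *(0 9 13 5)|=|(0 9 10 5 13 7)(2 3)|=6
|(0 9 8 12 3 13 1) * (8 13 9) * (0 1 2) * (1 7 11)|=21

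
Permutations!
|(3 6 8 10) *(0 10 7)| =6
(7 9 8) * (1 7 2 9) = [0, 7, 9, 3, 4, 5, 6, 1, 2, 8] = (1 7)(2 9 8)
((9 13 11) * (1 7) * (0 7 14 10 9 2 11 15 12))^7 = (0 15 9 14 7 12 13 10 1)(2 11)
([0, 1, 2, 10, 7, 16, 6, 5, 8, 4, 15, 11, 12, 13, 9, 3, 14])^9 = [0, 1, 2, 3, 16, 9, 6, 14, 8, 5, 10, 11, 12, 13, 7, 15, 4]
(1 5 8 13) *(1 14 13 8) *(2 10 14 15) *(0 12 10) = (0 12 10 14 13 15 2)(1 5) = [12, 5, 0, 3, 4, 1, 6, 7, 8, 9, 14, 11, 10, 15, 13, 2]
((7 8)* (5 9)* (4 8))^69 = ((4 8 7)(5 9))^69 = (5 9)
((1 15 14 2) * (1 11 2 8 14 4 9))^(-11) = ((1 15 4 9)(2 11)(8 14))^(-11) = (1 15 4 9)(2 11)(8 14)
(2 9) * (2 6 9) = [0, 1, 2, 3, 4, 5, 9, 7, 8, 6] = (6 9)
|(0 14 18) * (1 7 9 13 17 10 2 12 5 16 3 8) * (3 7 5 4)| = |(0 14 18)(1 5 16 7 9 13 17 10 2 12 4 3 8)| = 39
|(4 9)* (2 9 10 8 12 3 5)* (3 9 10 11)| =|(2 10 8 12 9 4 11 3 5)| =9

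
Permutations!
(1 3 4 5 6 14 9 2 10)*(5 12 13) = (1 3 4 12 13 5 6 14 9 2 10) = [0, 3, 10, 4, 12, 6, 14, 7, 8, 2, 1, 11, 13, 5, 9]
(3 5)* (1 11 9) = [0, 11, 2, 5, 4, 3, 6, 7, 8, 1, 10, 9] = (1 11 9)(3 5)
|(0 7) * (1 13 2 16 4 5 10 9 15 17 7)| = 12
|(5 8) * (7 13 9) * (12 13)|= 4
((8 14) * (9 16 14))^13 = (8 9 16 14)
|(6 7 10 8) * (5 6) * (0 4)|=10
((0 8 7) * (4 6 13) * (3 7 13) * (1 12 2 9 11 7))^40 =(0 6 2)(1 11 13)(3 9 8)(4 12 7)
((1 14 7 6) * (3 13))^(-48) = ((1 14 7 6)(3 13))^(-48) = (14)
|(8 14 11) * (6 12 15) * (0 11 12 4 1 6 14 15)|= 6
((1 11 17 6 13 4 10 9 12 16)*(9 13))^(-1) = ((1 11 17 6 9 12 16)(4 10 13))^(-1) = (1 16 12 9 6 17 11)(4 13 10)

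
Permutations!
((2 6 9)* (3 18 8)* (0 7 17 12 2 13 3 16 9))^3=((0 7 17 12 2 6)(3 18 8 16 9 13))^3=(0 12)(2 7)(3 16)(6 17)(8 13)(9 18)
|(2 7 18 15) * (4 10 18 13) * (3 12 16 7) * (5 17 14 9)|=|(2 3 12 16 7 13 4 10 18 15)(5 17 14 9)|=20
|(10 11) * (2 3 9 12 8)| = |(2 3 9 12 8)(10 11)| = 10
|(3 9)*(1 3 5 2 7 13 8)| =8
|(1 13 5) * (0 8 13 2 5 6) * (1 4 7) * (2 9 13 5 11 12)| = 9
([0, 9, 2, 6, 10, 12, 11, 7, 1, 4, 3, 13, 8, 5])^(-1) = [0, 8, 2, 10, 9, 13, 3, 7, 12, 1, 4, 6, 5, 11]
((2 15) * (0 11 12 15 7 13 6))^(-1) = (0 6 13 7 2 15 12 11)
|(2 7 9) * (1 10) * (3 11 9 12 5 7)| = |(1 10)(2 3 11 9)(5 7 12)| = 12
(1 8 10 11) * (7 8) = [0, 7, 2, 3, 4, 5, 6, 8, 10, 9, 11, 1] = (1 7 8 10 11)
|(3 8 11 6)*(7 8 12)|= |(3 12 7 8 11 6)|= 6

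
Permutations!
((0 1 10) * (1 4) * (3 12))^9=(0 4 1 10)(3 12)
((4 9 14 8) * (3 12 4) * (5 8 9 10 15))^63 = ((3 12 4 10 15 5 8)(9 14))^63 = (15)(9 14)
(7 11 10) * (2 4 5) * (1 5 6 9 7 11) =[0, 5, 4, 3, 6, 2, 9, 1, 8, 7, 11, 10] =(1 5 2 4 6 9 7)(10 11)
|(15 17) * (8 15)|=|(8 15 17)|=3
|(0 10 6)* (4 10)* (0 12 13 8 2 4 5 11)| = 21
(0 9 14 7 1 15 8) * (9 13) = (0 13 9 14 7 1 15 8) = [13, 15, 2, 3, 4, 5, 6, 1, 0, 14, 10, 11, 12, 9, 7, 8]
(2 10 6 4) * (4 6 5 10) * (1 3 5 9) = [0, 3, 4, 5, 2, 10, 6, 7, 8, 1, 9] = (1 3 5 10 9)(2 4)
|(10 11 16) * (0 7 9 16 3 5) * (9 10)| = |(0 7 10 11 3 5)(9 16)| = 6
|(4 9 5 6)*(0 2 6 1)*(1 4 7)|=|(0 2 6 7 1)(4 9 5)|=15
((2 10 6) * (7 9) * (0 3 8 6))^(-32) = ((0 3 8 6 2 10)(7 9))^(-32) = (0 2 8)(3 10 6)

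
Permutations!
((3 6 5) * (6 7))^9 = ((3 7 6 5))^9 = (3 7 6 5)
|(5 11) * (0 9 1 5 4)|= |(0 9 1 5 11 4)|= 6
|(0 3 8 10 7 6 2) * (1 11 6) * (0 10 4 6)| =10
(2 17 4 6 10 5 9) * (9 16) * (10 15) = [0, 1, 17, 3, 6, 16, 15, 7, 8, 2, 5, 11, 12, 13, 14, 10, 9, 4] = (2 17 4 6 15 10 5 16 9)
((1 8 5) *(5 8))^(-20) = ((8)(1 5))^(-20) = (8)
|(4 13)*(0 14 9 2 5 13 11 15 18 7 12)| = |(0 14 9 2 5 13 4 11 15 18 7 12)| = 12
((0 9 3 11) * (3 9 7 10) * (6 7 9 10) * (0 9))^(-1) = (3 10 9 11)(6 7)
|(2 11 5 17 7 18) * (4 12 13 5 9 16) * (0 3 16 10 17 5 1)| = 7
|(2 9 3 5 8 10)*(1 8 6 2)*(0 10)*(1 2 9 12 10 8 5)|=30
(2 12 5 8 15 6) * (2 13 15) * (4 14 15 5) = (2 12 4 14 15 6 13 5 8) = [0, 1, 12, 3, 14, 8, 13, 7, 2, 9, 10, 11, 4, 5, 15, 6]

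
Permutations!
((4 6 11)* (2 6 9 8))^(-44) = (2 9 11)(4 6 8)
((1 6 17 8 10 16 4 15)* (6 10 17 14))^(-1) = (1 15 4 16 10)(6 14)(8 17)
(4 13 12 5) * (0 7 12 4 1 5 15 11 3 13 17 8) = (0 7 12 15 11 3 13 4 17 8)(1 5) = [7, 5, 2, 13, 17, 1, 6, 12, 0, 9, 10, 3, 15, 4, 14, 11, 16, 8]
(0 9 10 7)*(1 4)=(0 9 10 7)(1 4)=[9, 4, 2, 3, 1, 5, 6, 0, 8, 10, 7]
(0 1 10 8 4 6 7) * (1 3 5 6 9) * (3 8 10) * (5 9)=[8, 3, 2, 9, 5, 6, 7, 0, 4, 1, 10]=(10)(0 8 4 5 6 7)(1 3 9)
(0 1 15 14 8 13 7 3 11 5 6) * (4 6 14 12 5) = (0 1 15 12 5 14 8 13 7 3 11 4 6) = [1, 15, 2, 11, 6, 14, 0, 3, 13, 9, 10, 4, 5, 7, 8, 12]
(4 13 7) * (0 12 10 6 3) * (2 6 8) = (0 12 10 8 2 6 3)(4 13 7) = [12, 1, 6, 0, 13, 5, 3, 4, 2, 9, 8, 11, 10, 7]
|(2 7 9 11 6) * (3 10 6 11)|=6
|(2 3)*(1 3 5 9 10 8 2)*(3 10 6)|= |(1 10 8 2 5 9 6 3)|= 8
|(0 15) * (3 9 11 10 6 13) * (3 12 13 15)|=14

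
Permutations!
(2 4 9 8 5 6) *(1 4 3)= [0, 4, 3, 1, 9, 6, 2, 7, 5, 8]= (1 4 9 8 5 6 2 3)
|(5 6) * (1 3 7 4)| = 4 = |(1 3 7 4)(5 6)|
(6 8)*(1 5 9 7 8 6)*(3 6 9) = (1 5 3 6 9 7 8) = [0, 5, 2, 6, 4, 3, 9, 8, 1, 7]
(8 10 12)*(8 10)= (10 12)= [0, 1, 2, 3, 4, 5, 6, 7, 8, 9, 12, 11, 10]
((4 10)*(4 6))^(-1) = ((4 10 6))^(-1) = (4 6 10)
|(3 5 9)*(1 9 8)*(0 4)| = 10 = |(0 4)(1 9 3 5 8)|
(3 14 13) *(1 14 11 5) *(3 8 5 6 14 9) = (1 9 3 11 6 14 13 8 5) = [0, 9, 2, 11, 4, 1, 14, 7, 5, 3, 10, 6, 12, 8, 13]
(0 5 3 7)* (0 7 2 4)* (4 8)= (0 5 3 2 8 4)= [5, 1, 8, 2, 0, 3, 6, 7, 4]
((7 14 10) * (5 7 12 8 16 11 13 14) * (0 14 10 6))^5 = (0 6 14)(5 7)(8 12 10 13 11 16) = ((0 14 6)(5 7)(8 16 11 13 10 12))^5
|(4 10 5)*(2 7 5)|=|(2 7 5 4 10)|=5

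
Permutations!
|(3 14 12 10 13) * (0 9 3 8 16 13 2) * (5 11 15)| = |(0 9 3 14 12 10 2)(5 11 15)(8 16 13)| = 21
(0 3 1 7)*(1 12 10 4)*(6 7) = [3, 6, 2, 12, 1, 5, 7, 0, 8, 9, 4, 11, 10] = (0 3 12 10 4 1 6 7)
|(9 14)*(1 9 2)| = 4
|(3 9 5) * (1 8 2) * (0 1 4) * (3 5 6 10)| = |(0 1 8 2 4)(3 9 6 10)| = 20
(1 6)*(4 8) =(1 6)(4 8) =[0, 6, 2, 3, 8, 5, 1, 7, 4]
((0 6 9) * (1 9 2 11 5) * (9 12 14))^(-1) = ((0 6 2 11 5 1 12 14 9))^(-1) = (0 9 14 12 1 5 11 2 6)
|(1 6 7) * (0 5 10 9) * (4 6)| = 4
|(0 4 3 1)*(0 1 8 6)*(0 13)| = 6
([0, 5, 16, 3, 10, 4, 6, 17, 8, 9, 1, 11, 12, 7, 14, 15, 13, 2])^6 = [0, 4, 16, 3, 1, 10, 6, 17, 8, 9, 5, 11, 12, 7, 14, 15, 13, 2]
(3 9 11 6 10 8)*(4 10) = (3 9 11 6 4 10 8) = [0, 1, 2, 9, 10, 5, 4, 7, 3, 11, 8, 6]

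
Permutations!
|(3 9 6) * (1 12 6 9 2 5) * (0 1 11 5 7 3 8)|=30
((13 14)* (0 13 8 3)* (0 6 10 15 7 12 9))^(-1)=((0 13 14 8 3 6 10 15 7 12 9))^(-1)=(0 9 12 7 15 10 6 3 8 14 13)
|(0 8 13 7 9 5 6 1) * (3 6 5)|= 8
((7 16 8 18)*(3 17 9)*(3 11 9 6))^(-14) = ((3 17 6)(7 16 8 18)(9 11))^(-14) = (3 17 6)(7 8)(16 18)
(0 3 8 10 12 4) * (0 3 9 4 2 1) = (0 9 4 3 8 10 12 2 1) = [9, 0, 1, 8, 3, 5, 6, 7, 10, 4, 12, 11, 2]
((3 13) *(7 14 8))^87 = (14)(3 13)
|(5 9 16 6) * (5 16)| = |(5 9)(6 16)| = 2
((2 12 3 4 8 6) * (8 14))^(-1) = ((2 12 3 4 14 8 6))^(-1) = (2 6 8 14 4 3 12)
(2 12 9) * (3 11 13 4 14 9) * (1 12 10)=[0, 12, 10, 11, 14, 5, 6, 7, 8, 2, 1, 13, 3, 4, 9]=(1 12 3 11 13 4 14 9 2 10)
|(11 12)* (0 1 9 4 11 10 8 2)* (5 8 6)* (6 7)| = |(0 1 9 4 11 12 10 7 6 5 8 2)| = 12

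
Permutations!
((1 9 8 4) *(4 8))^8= (1 4 9)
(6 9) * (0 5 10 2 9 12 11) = (0 5 10 2 9 6 12 11) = [5, 1, 9, 3, 4, 10, 12, 7, 8, 6, 2, 0, 11]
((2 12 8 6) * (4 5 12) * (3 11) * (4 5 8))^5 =((2 5 12 4 8 6)(3 11))^5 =(2 6 8 4 12 5)(3 11)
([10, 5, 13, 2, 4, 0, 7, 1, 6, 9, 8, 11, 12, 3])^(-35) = (2 13 3)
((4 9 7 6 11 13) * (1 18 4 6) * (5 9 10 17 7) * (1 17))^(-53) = ((1 18 4 10)(5 9)(6 11 13)(7 17))^(-53) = (1 10 4 18)(5 9)(6 11 13)(7 17)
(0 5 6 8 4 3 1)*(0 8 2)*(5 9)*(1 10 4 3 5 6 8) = (0 9 6 2)(3 10 4 5 8) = [9, 1, 0, 10, 5, 8, 2, 7, 3, 6, 4]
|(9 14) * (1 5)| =|(1 5)(9 14)| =2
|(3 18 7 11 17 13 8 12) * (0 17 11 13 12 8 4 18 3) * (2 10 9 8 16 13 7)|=24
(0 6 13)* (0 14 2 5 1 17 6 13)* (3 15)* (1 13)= (0 1 17 6)(2 5 13 14)(3 15)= [1, 17, 5, 15, 4, 13, 0, 7, 8, 9, 10, 11, 12, 14, 2, 3, 16, 6]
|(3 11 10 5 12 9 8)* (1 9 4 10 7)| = 12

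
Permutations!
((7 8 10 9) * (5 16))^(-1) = ((5 16)(7 8 10 9))^(-1) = (5 16)(7 9 10 8)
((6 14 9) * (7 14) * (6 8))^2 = (6 14 8 7 9)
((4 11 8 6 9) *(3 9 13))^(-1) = (3 13 6 8 11 4 9)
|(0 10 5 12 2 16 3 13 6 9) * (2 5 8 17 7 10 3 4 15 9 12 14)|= |(0 3 13 6 12 5 14 2 16 4 15 9)(7 10 8 17)|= 12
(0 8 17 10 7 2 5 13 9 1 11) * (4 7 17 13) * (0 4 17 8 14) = (0 14)(1 11 4 7 2 5 17 10 8 13 9) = [14, 11, 5, 3, 7, 17, 6, 2, 13, 1, 8, 4, 12, 9, 0, 15, 16, 10]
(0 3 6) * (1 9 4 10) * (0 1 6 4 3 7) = [7, 9, 2, 4, 10, 5, 1, 0, 8, 3, 6] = (0 7)(1 9 3 4 10 6)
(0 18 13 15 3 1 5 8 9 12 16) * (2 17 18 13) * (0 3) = (0 13 15)(1 5 8 9 12 16 3)(2 17 18) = [13, 5, 17, 1, 4, 8, 6, 7, 9, 12, 10, 11, 16, 15, 14, 0, 3, 18, 2]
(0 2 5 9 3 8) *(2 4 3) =(0 4 3 8)(2 5 9) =[4, 1, 5, 8, 3, 9, 6, 7, 0, 2]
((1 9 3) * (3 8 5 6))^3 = (1 5)(3 8)(6 9)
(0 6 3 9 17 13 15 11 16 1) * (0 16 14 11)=(0 6 3 9 17 13 15)(1 16)(11 14)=[6, 16, 2, 9, 4, 5, 3, 7, 8, 17, 10, 14, 12, 15, 11, 0, 1, 13]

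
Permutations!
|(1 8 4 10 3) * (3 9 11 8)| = |(1 3)(4 10 9 11 8)| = 10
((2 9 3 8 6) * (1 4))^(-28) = ((1 4)(2 9 3 8 6))^(-28) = (2 3 6 9 8)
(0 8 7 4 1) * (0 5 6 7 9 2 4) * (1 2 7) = (0 8 9 7)(1 5 6)(2 4) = [8, 5, 4, 3, 2, 6, 1, 0, 9, 7]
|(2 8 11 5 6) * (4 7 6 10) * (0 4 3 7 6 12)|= |(0 4 6 2 8 11 5 10 3 7 12)|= 11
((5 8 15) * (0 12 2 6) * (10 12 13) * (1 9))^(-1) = (0 6 2 12 10 13)(1 9)(5 15 8)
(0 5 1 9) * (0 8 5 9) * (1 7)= (0 9 8 5 7 1)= [9, 0, 2, 3, 4, 7, 6, 1, 5, 8]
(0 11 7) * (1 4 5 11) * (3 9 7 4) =(0 1 3 9 7)(4 5 11) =[1, 3, 2, 9, 5, 11, 6, 0, 8, 7, 10, 4]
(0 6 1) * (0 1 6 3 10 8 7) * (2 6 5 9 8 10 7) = (10)(0 3 7)(2 6 5 9 8) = [3, 1, 6, 7, 4, 9, 5, 0, 2, 8, 10]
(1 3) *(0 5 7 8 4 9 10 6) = (0 5 7 8 4 9 10 6)(1 3) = [5, 3, 2, 1, 9, 7, 0, 8, 4, 10, 6]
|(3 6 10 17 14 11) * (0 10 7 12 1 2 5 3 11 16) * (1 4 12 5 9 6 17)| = 12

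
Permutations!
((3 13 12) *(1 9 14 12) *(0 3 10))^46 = ((0 3 13 1 9 14 12 10))^46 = (0 12 9 13)(1 3 10 14)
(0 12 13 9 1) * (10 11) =(0 12 13 9 1)(10 11) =[12, 0, 2, 3, 4, 5, 6, 7, 8, 1, 11, 10, 13, 9]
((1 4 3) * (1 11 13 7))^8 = (1 3 13)(4 11 7)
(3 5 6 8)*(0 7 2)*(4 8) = (0 7 2)(3 5 6 4 8) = [7, 1, 0, 5, 8, 6, 4, 2, 3]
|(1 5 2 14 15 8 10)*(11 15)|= 8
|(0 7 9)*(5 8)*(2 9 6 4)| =6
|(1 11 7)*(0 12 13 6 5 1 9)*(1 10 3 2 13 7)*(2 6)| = |(0 12 7 9)(1 11)(2 13)(3 6 5 10)| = 4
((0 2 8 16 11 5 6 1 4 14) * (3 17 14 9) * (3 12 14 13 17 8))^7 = (0 6 2 1 3 4 8 9 16 12 11 14 5)(13 17)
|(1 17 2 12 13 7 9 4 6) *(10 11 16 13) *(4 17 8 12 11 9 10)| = 40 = |(1 8 12 4 6)(2 11 16 13 7 10 9 17)|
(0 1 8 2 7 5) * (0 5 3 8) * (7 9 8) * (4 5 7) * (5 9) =(0 1)(2 5 7 3 4 9 8) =[1, 0, 5, 4, 9, 7, 6, 3, 2, 8]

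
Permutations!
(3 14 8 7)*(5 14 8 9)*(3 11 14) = (3 8 7 11 14 9 5) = [0, 1, 2, 8, 4, 3, 6, 11, 7, 5, 10, 14, 12, 13, 9]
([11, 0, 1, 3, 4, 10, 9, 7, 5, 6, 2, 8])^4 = (0 10 11 2 8 1 5)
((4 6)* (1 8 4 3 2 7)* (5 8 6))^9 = (8)(1 7 2 3 6)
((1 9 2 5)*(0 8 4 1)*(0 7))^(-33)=((0 8 4 1 9 2 5 7))^(-33)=(0 7 5 2 9 1 4 8)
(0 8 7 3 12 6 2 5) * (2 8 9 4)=(0 9 4 2 5)(3 12 6 8 7)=[9, 1, 5, 12, 2, 0, 8, 3, 7, 4, 10, 11, 6]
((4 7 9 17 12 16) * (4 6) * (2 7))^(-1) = ((2 7 9 17 12 16 6 4))^(-1) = (2 4 6 16 12 17 9 7)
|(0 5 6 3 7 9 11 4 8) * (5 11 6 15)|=4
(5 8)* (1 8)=(1 8 5)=[0, 8, 2, 3, 4, 1, 6, 7, 5]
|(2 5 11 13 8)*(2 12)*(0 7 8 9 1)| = |(0 7 8 12 2 5 11 13 9 1)| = 10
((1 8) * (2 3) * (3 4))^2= ((1 8)(2 4 3))^2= (8)(2 3 4)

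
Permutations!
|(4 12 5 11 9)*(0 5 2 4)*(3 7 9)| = |(0 5 11 3 7 9)(2 4 12)| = 6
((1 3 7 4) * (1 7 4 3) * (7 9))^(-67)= (3 4 9 7)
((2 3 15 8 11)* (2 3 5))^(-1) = (2 5)(3 11 8 15)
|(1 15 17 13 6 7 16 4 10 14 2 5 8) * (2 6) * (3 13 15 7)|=|(1 7 16 4 10 14 6 3 13 2 5 8)(15 17)|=12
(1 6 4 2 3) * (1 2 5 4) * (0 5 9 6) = [5, 0, 3, 2, 9, 4, 1, 7, 8, 6] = (0 5 4 9 6 1)(2 3)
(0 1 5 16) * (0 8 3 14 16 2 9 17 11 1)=(1 5 2 9 17 11)(3 14 16 8)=[0, 5, 9, 14, 4, 2, 6, 7, 3, 17, 10, 1, 12, 13, 16, 15, 8, 11]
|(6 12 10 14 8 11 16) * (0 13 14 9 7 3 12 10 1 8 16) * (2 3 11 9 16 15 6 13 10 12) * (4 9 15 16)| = |(0 10 4 9 7 11)(1 8 15 6 12)(2 3)(13 14 16)| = 30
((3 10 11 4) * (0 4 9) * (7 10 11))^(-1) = ((0 4 3 11 9)(7 10))^(-1) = (0 9 11 3 4)(7 10)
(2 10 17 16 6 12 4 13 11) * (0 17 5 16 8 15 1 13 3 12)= (0 17 8 15 1 13 11 2 10 5 16 6)(3 12 4)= [17, 13, 10, 12, 3, 16, 0, 7, 15, 9, 5, 2, 4, 11, 14, 1, 6, 8]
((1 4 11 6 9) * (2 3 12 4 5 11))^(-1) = (1 9 6 11 5)(2 4 12 3)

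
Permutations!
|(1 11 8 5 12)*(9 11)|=|(1 9 11 8 5 12)|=6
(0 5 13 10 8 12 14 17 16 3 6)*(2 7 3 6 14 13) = (0 5 2 7 3 14 17 16 6)(8 12 13 10) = [5, 1, 7, 14, 4, 2, 0, 3, 12, 9, 8, 11, 13, 10, 17, 15, 6, 16]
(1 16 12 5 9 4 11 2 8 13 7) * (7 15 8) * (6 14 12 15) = (1 16 15 8 13 6 14 12 5 9 4 11 2 7) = [0, 16, 7, 3, 11, 9, 14, 1, 13, 4, 10, 2, 5, 6, 12, 8, 15]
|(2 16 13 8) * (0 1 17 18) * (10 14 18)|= |(0 1 17 10 14 18)(2 16 13 8)|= 12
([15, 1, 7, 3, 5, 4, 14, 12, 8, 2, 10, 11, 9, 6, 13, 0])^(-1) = (0 15)(2 9 12 7)(4 5)(6 13 14)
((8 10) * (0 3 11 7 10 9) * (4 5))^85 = (0 3 11 7 10 8 9)(4 5)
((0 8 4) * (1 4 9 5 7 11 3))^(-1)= ((0 8 9 5 7 11 3 1 4))^(-1)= (0 4 1 3 11 7 5 9 8)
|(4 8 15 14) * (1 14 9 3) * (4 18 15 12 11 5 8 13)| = |(1 14 18 15 9 3)(4 13)(5 8 12 11)| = 12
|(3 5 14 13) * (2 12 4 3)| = |(2 12 4 3 5 14 13)| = 7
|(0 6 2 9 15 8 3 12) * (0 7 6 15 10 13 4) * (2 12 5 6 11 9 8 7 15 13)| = 33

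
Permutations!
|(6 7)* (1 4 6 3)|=5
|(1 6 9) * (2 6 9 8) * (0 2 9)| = |(0 2 6 8 9 1)| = 6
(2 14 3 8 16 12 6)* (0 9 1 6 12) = (0 9 1 6 2 14 3 8 16) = [9, 6, 14, 8, 4, 5, 2, 7, 16, 1, 10, 11, 12, 13, 3, 15, 0]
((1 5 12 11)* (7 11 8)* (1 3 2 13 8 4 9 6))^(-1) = ((1 5 12 4 9 6)(2 13 8 7 11 3))^(-1) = (1 6 9 4 12 5)(2 3 11 7 8 13)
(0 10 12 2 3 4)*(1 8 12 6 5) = [10, 8, 3, 4, 0, 1, 5, 7, 12, 9, 6, 11, 2] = (0 10 6 5 1 8 12 2 3 4)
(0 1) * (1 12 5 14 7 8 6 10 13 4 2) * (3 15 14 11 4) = (0 12 5 11 4 2 1)(3 15 14 7 8 6 10 13) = [12, 0, 1, 15, 2, 11, 10, 8, 6, 9, 13, 4, 5, 3, 7, 14]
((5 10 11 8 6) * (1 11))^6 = ((1 11 8 6 5 10))^6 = (11)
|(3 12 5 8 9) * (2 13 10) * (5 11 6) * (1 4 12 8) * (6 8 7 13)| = |(1 4 12 11 8 9 3 7 13 10 2 6 5)| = 13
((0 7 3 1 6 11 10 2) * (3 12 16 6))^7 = ((0 7 12 16 6 11 10 2)(1 3))^7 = (0 2 10 11 6 16 12 7)(1 3)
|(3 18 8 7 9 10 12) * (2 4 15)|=21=|(2 4 15)(3 18 8 7 9 10 12)|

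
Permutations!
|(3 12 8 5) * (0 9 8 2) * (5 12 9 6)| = |(0 6 5 3 9 8 12 2)| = 8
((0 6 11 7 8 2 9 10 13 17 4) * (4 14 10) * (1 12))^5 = ((0 6 11 7 8 2 9 4)(1 12)(10 13 17 14))^5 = (0 2 11 4 8 6 9 7)(1 12)(10 13 17 14)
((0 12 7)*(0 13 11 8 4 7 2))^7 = (0 12 2)(4 13 8 7 11)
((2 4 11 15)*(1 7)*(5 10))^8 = ((1 7)(2 4 11 15)(5 10))^8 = (15)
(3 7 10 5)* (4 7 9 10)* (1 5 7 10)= (1 5 3 9)(4 10 7)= [0, 5, 2, 9, 10, 3, 6, 4, 8, 1, 7]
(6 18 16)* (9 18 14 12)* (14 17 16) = (6 17 16)(9 18 14 12) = [0, 1, 2, 3, 4, 5, 17, 7, 8, 18, 10, 11, 9, 13, 12, 15, 6, 16, 14]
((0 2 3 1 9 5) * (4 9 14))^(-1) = ((0 2 3 1 14 4 9 5))^(-1) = (0 5 9 4 14 1 3 2)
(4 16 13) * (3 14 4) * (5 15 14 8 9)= (3 8 9 5 15 14 4 16 13)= [0, 1, 2, 8, 16, 15, 6, 7, 9, 5, 10, 11, 12, 3, 4, 14, 13]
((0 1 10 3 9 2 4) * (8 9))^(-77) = ((0 1 10 3 8 9 2 4))^(-77) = (0 3 2 1 8 4 10 9)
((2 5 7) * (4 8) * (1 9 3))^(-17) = ((1 9 3)(2 5 7)(4 8))^(-17) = (1 9 3)(2 5 7)(4 8)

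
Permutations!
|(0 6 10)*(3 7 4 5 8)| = 15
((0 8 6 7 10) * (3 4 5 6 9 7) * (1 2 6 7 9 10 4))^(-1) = ((0 8 10)(1 2 6 3)(4 5 7))^(-1) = (0 10 8)(1 3 6 2)(4 7 5)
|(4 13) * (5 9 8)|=|(4 13)(5 9 8)|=6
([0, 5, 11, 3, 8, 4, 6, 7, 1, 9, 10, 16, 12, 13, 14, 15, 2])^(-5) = (1 8 4 5)(2 11 16)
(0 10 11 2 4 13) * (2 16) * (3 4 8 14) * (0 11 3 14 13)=(0 10 3 4)(2 8 13 11 16)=[10, 1, 8, 4, 0, 5, 6, 7, 13, 9, 3, 16, 12, 11, 14, 15, 2]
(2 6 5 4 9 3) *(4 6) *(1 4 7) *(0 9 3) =(0 9)(1 4 3 2 7)(5 6) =[9, 4, 7, 2, 3, 6, 5, 1, 8, 0]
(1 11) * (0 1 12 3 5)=(0 1 11 12 3 5)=[1, 11, 2, 5, 4, 0, 6, 7, 8, 9, 10, 12, 3]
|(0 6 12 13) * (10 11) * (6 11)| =|(0 11 10 6 12 13)| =6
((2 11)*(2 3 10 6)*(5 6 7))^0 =((2 11 3 10 7 5 6))^0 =(11)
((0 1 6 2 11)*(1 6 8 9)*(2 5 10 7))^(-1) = (0 11 2 7 10 5 6)(1 9 8)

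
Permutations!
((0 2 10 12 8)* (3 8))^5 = (0 8 3 12 10 2)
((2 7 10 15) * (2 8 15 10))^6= (15)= ((2 7)(8 15))^6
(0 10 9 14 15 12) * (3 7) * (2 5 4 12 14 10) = (0 2 5 4 12)(3 7)(9 10)(14 15) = [2, 1, 5, 7, 12, 4, 6, 3, 8, 10, 9, 11, 0, 13, 15, 14]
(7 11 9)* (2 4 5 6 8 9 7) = (2 4 5 6 8 9)(7 11) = [0, 1, 4, 3, 5, 6, 8, 11, 9, 2, 10, 7]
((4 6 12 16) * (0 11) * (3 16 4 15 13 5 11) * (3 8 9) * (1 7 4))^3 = (0 3 13)(1 6 7 12 4)(5 8 16)(9 15 11)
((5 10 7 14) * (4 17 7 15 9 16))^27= (17)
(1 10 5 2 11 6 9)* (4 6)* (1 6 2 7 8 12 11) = (1 10 5 7 8 12 11 4 2)(6 9) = [0, 10, 1, 3, 2, 7, 9, 8, 12, 6, 5, 4, 11]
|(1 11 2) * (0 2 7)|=5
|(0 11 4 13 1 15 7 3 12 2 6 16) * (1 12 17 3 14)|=8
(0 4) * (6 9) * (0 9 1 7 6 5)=(0 4 9 5)(1 7 6)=[4, 7, 2, 3, 9, 0, 1, 6, 8, 5]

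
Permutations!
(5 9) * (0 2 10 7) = (0 2 10 7)(5 9) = [2, 1, 10, 3, 4, 9, 6, 0, 8, 5, 7]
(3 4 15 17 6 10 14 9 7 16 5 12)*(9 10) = (3 4 15 17 6 9 7 16 5 12)(10 14) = [0, 1, 2, 4, 15, 12, 9, 16, 8, 7, 14, 11, 3, 13, 10, 17, 5, 6]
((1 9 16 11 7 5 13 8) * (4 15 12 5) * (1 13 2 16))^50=((1 9)(2 16 11 7 4 15 12 5)(8 13))^50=(2 11 4 12)(5 16 7 15)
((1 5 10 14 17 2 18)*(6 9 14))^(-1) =(1 18 2 17 14 9 6 10 5)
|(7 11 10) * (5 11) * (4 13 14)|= |(4 13 14)(5 11 10 7)|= 12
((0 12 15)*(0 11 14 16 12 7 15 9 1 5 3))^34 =(0 7 15 11 14 16 12 9 1 5 3)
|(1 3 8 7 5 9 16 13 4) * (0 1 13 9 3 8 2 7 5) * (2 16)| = |(0 1 8 5 3 16 9 2 7)(4 13)| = 18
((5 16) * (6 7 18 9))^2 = (6 18)(7 9)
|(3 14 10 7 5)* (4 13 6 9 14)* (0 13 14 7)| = 10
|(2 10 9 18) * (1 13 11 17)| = |(1 13 11 17)(2 10 9 18)| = 4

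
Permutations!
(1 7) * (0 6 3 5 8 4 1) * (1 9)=[6, 7, 2, 5, 9, 8, 3, 0, 4, 1]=(0 6 3 5 8 4 9 1 7)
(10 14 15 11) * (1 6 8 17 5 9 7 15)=[0, 6, 2, 3, 4, 9, 8, 15, 17, 7, 14, 10, 12, 13, 1, 11, 16, 5]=(1 6 8 17 5 9 7 15 11 10 14)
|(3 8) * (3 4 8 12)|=|(3 12)(4 8)|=2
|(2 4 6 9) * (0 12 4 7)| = |(0 12 4 6 9 2 7)| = 7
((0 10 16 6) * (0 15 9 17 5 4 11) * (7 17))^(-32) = ((0 10 16 6 15 9 7 17 5 4 11))^(-32) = (0 10 16 6 15 9 7 17 5 4 11)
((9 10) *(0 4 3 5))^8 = (10)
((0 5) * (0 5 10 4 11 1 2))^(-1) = ((0 10 4 11 1 2))^(-1) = (0 2 1 11 4 10)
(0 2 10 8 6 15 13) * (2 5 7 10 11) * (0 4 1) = (0 5 7 10 8 6 15 13 4 1)(2 11) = [5, 0, 11, 3, 1, 7, 15, 10, 6, 9, 8, 2, 12, 4, 14, 13]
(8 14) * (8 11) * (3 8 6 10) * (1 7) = (1 7)(3 8 14 11 6 10) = [0, 7, 2, 8, 4, 5, 10, 1, 14, 9, 3, 6, 12, 13, 11]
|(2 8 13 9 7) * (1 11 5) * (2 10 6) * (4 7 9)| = |(1 11 5)(2 8 13 4 7 10 6)| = 21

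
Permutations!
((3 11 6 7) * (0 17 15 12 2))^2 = (0 15 2 17 12)(3 6)(7 11)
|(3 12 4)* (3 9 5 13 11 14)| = |(3 12 4 9 5 13 11 14)| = 8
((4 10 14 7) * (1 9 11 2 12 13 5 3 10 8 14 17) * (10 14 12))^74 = ((1 9 11 2 10 17)(3 14 7 4 8 12 13 5))^74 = (1 11 10)(2 17 9)(3 7 8 13)(4 12 5 14)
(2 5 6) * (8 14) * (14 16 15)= (2 5 6)(8 16 15 14)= [0, 1, 5, 3, 4, 6, 2, 7, 16, 9, 10, 11, 12, 13, 8, 14, 15]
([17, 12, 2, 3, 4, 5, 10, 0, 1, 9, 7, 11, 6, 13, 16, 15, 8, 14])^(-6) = [8, 7, 2, 3, 4, 5, 17, 16, 10, 9, 14, 11, 0, 13, 12, 15, 6, 1]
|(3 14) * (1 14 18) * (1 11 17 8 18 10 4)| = 20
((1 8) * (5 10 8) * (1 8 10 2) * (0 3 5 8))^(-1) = (10)(0 8 1 2 5 3)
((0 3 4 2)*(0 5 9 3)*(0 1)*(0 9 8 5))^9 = ((0 1 9 3 4 2)(5 8))^9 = (0 3)(1 4)(2 9)(5 8)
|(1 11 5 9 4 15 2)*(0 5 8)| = |(0 5 9 4 15 2 1 11 8)| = 9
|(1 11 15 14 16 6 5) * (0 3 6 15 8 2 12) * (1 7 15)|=13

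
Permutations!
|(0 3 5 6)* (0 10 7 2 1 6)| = |(0 3 5)(1 6 10 7 2)| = 15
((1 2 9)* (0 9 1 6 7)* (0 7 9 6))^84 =(9)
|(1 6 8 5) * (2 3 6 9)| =7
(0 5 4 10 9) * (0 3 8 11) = (0 5 4 10 9 3 8 11) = [5, 1, 2, 8, 10, 4, 6, 7, 11, 3, 9, 0]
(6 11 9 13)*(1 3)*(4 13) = (1 3)(4 13 6 11 9) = [0, 3, 2, 1, 13, 5, 11, 7, 8, 4, 10, 9, 12, 6]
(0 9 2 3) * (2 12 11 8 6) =(0 9 12 11 8 6 2 3) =[9, 1, 3, 0, 4, 5, 2, 7, 6, 12, 10, 8, 11]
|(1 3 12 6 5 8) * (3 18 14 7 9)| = 10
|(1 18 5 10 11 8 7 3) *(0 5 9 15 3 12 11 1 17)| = |(0 5 10 1 18 9 15 3 17)(7 12 11 8)| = 36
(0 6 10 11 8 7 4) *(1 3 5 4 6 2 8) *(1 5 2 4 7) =(0 4)(1 3 2 8)(5 7 6 10 11) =[4, 3, 8, 2, 0, 7, 10, 6, 1, 9, 11, 5]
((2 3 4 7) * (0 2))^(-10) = (7)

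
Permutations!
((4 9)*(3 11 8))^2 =(3 8 11)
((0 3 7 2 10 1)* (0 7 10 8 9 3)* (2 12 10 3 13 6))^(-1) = ((1 7 12 10)(2 8 9 13 6))^(-1) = (1 10 12 7)(2 6 13 9 8)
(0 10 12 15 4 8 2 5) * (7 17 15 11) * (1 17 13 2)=[10, 17, 5, 3, 8, 0, 6, 13, 1, 9, 12, 7, 11, 2, 14, 4, 16, 15]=(0 10 12 11 7 13 2 5)(1 17 15 4 8)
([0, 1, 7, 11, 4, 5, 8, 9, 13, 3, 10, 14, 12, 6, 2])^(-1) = (2 14 11 3 9 7)(6 13 8)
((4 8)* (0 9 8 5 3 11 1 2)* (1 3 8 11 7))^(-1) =((0 9 11 3 7 1 2)(4 5 8))^(-1) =(0 2 1 7 3 11 9)(4 8 5)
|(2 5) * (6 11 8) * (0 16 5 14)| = 15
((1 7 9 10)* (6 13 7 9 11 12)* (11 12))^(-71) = ((1 9 10)(6 13 7 12))^(-71) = (1 9 10)(6 13 7 12)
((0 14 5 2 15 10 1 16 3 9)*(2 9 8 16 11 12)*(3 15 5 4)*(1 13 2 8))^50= ((0 14 4 3 1 11 12 8 16 15 10 13 2 5 9))^50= (0 11 10)(1 15 9)(2 4 8)(3 16 5)(12 13 14)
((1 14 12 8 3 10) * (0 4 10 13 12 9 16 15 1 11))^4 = ((0 4 10 11)(1 14 9 16 15)(3 13 12 8))^4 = (1 15 16 9 14)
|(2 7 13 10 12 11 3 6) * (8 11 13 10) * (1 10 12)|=8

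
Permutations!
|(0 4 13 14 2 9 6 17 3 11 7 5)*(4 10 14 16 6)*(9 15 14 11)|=105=|(0 10 11 7 5)(2 15 14)(3 9 4 13 16 6 17)|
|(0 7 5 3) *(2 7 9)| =6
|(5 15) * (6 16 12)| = 6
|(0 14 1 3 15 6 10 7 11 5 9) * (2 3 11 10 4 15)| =6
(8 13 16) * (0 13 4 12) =(0 13 16 8 4 12) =[13, 1, 2, 3, 12, 5, 6, 7, 4, 9, 10, 11, 0, 16, 14, 15, 8]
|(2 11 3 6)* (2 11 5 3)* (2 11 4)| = 5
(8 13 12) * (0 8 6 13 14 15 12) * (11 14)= (0 8 11 14 15 12 6 13)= [8, 1, 2, 3, 4, 5, 13, 7, 11, 9, 10, 14, 6, 0, 15, 12]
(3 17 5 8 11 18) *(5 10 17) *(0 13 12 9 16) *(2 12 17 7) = (0 13 17 10 7 2 12 9 16)(3 5 8 11 18) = [13, 1, 12, 5, 4, 8, 6, 2, 11, 16, 7, 18, 9, 17, 14, 15, 0, 10, 3]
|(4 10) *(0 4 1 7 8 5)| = 7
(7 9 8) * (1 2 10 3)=(1 2 10 3)(7 9 8)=[0, 2, 10, 1, 4, 5, 6, 9, 7, 8, 3]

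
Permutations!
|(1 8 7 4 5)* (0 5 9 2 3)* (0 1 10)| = 21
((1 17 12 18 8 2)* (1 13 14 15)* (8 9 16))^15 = (1 9 13 17 16 14 12 8 15 18 2)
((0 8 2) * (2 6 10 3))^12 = (10)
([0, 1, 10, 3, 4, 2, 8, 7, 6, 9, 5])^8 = (2 5 10)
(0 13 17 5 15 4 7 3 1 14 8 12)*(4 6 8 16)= (0 13 17 5 15 6 8 12)(1 14 16 4 7 3)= [13, 14, 2, 1, 7, 15, 8, 3, 12, 9, 10, 11, 0, 17, 16, 6, 4, 5]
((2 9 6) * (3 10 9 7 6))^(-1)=((2 7 6)(3 10 9))^(-1)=(2 6 7)(3 9 10)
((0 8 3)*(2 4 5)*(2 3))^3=((0 8 2 4 5 3))^3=(0 4)(2 3)(5 8)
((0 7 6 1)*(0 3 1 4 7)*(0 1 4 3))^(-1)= (0 1)(3 6 7 4)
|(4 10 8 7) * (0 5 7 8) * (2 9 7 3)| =8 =|(0 5 3 2 9 7 4 10)|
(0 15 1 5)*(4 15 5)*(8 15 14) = (0 5)(1 4 14 8 15) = [5, 4, 2, 3, 14, 0, 6, 7, 15, 9, 10, 11, 12, 13, 8, 1]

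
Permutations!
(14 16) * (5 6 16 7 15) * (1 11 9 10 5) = (1 11 9 10 5 6 16 14 7 15) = [0, 11, 2, 3, 4, 6, 16, 15, 8, 10, 5, 9, 12, 13, 7, 1, 14]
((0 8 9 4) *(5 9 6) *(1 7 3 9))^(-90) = ((0 8 6 5 1 7 3 9 4))^(-90) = (9)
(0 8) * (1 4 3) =(0 8)(1 4 3) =[8, 4, 2, 1, 3, 5, 6, 7, 0]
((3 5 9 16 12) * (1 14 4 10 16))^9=((1 14 4 10 16 12 3 5 9))^9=(16)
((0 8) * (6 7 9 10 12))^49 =((0 8)(6 7 9 10 12))^49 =(0 8)(6 12 10 9 7)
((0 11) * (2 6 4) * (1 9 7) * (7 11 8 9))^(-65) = (0 11 9 8)(1 7)(2 6 4)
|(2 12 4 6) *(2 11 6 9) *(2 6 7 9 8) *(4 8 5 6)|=6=|(2 12 8)(4 5 6 11 7 9)|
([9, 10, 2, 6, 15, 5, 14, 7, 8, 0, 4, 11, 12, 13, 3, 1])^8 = (15)(3 14 6)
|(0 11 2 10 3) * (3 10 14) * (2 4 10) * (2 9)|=8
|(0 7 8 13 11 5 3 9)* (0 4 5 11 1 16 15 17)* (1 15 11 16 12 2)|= |(0 7 8 13 15 17)(1 12 2)(3 9 4 5)(11 16)|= 12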